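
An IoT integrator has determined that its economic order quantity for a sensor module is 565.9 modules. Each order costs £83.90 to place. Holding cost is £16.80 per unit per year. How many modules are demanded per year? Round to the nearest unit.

Squaring Q* = √(2DS/H) gives Q*² = 2DS/H.
From Q* = √(2DS/H): D = Q*²H / (2S) = 565.9² × 16.8 / (2 × 83.9) = 32062.451.

D ≈ 32,062 modules per year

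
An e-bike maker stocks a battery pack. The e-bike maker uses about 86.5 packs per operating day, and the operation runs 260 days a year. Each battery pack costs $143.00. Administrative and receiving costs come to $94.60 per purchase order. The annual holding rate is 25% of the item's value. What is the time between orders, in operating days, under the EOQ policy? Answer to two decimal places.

Annual demand D = 86.5 × 260 = 22,490.
Holding cost H = 0.25 × $143.00 = $35.7500 per unit per year.
EOQ = √(2DS/H) = √(2 × 22,490 × 94.6 / 35.75) ≈ 345.00.
Cycle time = Q*/D × 260 = 345.00 / 22,490 × 260 ≈ 3.988 days.

T ≈ 3.99 days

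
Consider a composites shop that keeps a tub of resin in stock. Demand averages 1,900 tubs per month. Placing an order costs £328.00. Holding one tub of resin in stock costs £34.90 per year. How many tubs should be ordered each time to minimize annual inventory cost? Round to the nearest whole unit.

Q* ≈ 655 tubs

Annual demand D = 1,900 × 12 = 22,800.
EOQ = √(2DS / H) = √(2 × 22,800 × 328 / 34.9).
= √(14,956,800 / 34.9) = √428,561.6046 ≈ 654.646.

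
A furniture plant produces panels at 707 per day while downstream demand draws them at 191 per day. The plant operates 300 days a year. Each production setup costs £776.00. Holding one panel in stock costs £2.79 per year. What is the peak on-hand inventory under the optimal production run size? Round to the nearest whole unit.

I_max ≈ 4,823 panels

Annual demand D = 191 × 300 = 57,300.
Production build-up factor (1 − d/p) = 1 − 191/707 = 0.7298.
Q* = √(2DS / (H(1 − d/p))) = √(2 × 57,300 × 776 / (2.79 × 0.7298)).
= √(88,929,600 / 2.0363) ≈ 6608.546.
Maximum inventory = Q*(1 − d/p) = 6608.546 × 0.7298 ≈ 4823.210.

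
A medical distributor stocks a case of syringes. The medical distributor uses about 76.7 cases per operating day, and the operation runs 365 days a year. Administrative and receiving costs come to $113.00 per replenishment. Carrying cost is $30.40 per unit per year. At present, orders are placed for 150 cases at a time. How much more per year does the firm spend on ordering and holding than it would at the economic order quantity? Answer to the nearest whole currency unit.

Extra cost ≈ $9,501 per year

Annual demand D = 76.7 × 365 = 27,995.5.
EOQ = √(2DS/H) = √(2 × 27,995.5 × 113 / 30.4) ≈ 456.21.
Cost at Q* = (D/Q*)S + (Q*/2)H = √(2DSH) ≈ $13,868.68.
Cost at Q = 150: (27,995.5/150)×113 + (150/2)×30.4 = $21,089.94 + $2,280.00 = $23,369.94.
Excess = $23,369.94 − $13,868.68 = $9,501.26.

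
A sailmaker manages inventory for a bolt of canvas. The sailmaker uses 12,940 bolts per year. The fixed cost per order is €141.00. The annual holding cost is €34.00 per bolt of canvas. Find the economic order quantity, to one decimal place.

EOQ = √(2DS / H) = √(2 × 12,940 × 141 / 34).
= √(3,649,080 / 34) = √107,325.8824 ≈ 327.606.

Q* ≈ 327.6 bolts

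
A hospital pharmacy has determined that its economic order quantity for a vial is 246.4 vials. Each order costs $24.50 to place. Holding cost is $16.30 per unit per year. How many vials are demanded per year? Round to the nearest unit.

D ≈ 20,196 vials per year

Invert the EOQ relation Q*² = 2DS/H.
From Q* = √(2DS/H): D = Q*²H / (2S) = 246.4² × 16.3 / (2 × 24.5) = 20196.352.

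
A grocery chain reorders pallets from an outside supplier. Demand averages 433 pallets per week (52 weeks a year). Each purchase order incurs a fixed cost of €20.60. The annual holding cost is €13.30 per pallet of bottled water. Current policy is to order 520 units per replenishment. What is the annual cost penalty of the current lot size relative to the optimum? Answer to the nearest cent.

Extra cost ≈ €837.45 per year

Annual demand D = 433 × 52 = 22,516.
EOQ = √(2DS/H) = √(2 × 22,516 × 20.6 / 13.3) ≈ 264.10.
Cost at Q* = (D/Q*)S + (Q*/2)H = √(2DSH) ≈ €3,512.53.
Cost at Q = 520: (22,516/520)×20.6 + (520/2)×13.3 = €891.98 + €3,458.00 = €4,349.98.
Excess = €4,349.98 − €3,512.53 = €837.45.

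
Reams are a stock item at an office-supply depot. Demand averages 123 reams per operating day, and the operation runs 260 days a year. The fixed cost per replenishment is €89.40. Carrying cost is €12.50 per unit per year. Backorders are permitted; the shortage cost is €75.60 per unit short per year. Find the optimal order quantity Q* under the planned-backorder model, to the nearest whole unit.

Q* ≈ 730 reams

Annual demand D = 123 × 260 = 31,980.
With planned backorders, Q* = √(2DS/H) · √((H+B)/B).
√(2DS/H) = √(2 × 31,980 × 89.4 / 12.5) = 676.345.
√((H+B)/B) = √((12.5+75.6)/75.6) = 1.0795.
Q* ≈ 730.121.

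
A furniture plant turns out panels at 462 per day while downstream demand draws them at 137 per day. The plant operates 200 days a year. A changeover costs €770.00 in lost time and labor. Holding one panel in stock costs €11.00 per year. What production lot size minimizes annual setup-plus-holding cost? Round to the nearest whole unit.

Annual demand D = 137 × 200 = 27,400.
Production build-up factor (1 − d/p) = 1 − 137/462 = 0.7035.
Q* = √(2DS / (H(1 − d/p))) = √(2 × 27,400 × 770 / (11 × 0.7035)).
= √(42,196,000 / 7.7381) ≈ 2335.171.

Q* ≈ 2,335 panels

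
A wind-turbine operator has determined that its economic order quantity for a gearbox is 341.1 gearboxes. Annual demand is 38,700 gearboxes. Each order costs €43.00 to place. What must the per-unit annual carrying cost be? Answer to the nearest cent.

H ≈ €28.61

The basic EOQ model gives Q* = √(2DS/H); rearrange for the unknown.
From Q* = √(2DS/H): H = 2DS / Q*² = 2 × 38,700 × 43 / 341.1² = 28.6053.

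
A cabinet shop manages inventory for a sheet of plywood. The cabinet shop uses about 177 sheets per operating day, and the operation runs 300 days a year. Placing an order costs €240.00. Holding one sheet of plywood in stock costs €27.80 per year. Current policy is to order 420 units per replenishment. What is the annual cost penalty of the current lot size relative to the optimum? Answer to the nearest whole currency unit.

Extra cost ≈ €9,562 per year

Annual demand D = 177 × 300 = 53,100.
EOQ = √(2DS/H) = √(2 × 53,100 × 240 / 27.8) ≈ 957.51.
Cost at Q* = (D/Q*)S + (Q*/2)H = √(2DSH) ≈ €26,618.91.
Cost at Q = 420: (53,100/420)×240 + (420/2)×27.8 = €30,342.86 + €5,838.00 = €36,180.86.
Excess = €36,180.86 − €26,618.91 = €9,561.95.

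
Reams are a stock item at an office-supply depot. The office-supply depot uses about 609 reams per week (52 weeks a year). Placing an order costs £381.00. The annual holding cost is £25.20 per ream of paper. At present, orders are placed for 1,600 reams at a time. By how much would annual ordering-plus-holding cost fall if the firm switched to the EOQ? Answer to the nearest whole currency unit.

Extra cost ≈ £3,041 per year

Annual demand D = 609 × 52 = 31,668.
EOQ = √(2DS/H) = √(2 × 31,668 × 381 / 25.2) ≈ 978.56.
Cost at Q* = (D/Q*)S + (Q*/2)H = √(2DSH) ≈ £24,659.72.
Cost at Q = 1,600: (31,668/1,600)×381 + (1,600/2)×25.2 = £7,540.94 + £20,160.00 = £27,700.94.
Excess = £27,700.94 − £24,659.72 = £3,041.23.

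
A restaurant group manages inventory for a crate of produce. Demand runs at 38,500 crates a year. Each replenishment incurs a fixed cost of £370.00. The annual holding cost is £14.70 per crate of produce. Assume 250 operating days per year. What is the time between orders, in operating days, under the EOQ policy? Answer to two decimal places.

T ≈ 9.04 days

The optimal lot size = √(2DS/H) = √(2 × 38,500 × 370 / 14.7) ≈ 1392.15.
Cycle time = Q*/D × 250 = 1392.15 / 38,500 × 250 ≈ 9.040 days.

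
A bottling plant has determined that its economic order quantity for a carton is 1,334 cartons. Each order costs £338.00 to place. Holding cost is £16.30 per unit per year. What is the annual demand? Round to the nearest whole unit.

The basic EOQ model gives Q* = √(2DS/H); rearrange for the unknown.
From Q* = √(2DS/H): D = Q*²H / (2S) = 1,334² × 16.3 / (2 × 338) = 42909.412.

D ≈ 42,909 cartons per year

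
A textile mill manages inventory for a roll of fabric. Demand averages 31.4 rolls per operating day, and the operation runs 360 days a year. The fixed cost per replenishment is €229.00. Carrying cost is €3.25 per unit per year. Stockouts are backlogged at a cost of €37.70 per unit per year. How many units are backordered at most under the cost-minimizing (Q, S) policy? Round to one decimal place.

Annual demand D = 31.4 × 360 = 11,304.
With planned backorders, Q* = √(2DS/H) · √((H+B)/B).
√(2DS/H) = √(2 × 11,304 × 229 / 3.25) = 1262.139.
√((H+B)/B) = √((3.25+37.7)/37.7) = 1.0422.
Q* ≈ 1315.417.
S* = Q* · H/(H+B) = 1315.417 × 3.25/40.95 ≈ 104.398.

S* ≈ 104.4 rolls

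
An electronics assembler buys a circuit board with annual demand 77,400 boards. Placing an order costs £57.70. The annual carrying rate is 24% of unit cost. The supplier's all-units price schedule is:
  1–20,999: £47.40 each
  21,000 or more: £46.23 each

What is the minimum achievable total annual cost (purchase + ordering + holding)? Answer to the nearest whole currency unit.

Holding cost per unit per year at price C is H = 0.24·C.
Candidates are each tier's EOQ (if it falls in that tier) and each price-break quantity.
EOQ at £47.40 = 886.1 (feasible in tier 1): TC = 77,400×£47.40 + (77,400/886.1)×57.7 + (886.1/2)×0.24×£47.40 = £3,678,840.18.
EOQ at £46.23 = 897.2 < 21000, so use break Q=21000: TC = 77,400×£46.23 + (77,400/21000.0)×57.7 + (21000.0/2)×0.24×£46.23 = £3,694,914.27.
Lowest total cost among the candidates is at Q = 886.1.

TC* ≈ £3,678,840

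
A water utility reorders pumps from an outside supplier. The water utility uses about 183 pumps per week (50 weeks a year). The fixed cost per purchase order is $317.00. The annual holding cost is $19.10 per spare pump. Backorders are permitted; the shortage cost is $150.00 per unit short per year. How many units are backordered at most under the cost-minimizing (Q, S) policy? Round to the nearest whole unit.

Annual demand D = 183 × 50 = 9,150.
With planned backorders, Q* = √(2DS/H) · √((H+B)/B).
√(2DS/H) = √(2 × 9,150 × 317 / 19.1) = 551.110.
√((H+B)/B) = √((19.1+150)/150) = 1.0618.
Q* ≈ 585.147.
S* = Q* · H/(H+B) = 585.147 × 19.1/169.1 ≈ 66.093.

S* ≈ 66 pumps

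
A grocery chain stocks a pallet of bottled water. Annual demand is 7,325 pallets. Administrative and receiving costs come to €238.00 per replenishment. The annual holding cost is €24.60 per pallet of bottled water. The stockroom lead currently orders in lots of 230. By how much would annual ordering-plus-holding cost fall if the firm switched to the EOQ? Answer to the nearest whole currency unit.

EOQ = √(2DS/H) = √(2 × 7,325 × 238 / 24.6) ≈ 376.48.
Cost at Q* = (D/Q*)S + (Q*/2)H = √(2DSH) ≈ €9,261.36.
Cost at Q = 230: (7,325/230)×238 + (230/2)×24.6 = €7,579.78 + €2,829.00 = €10,408.78.
Excess = €10,408.78 − €9,261.36 = €1,147.42.

Extra cost ≈ €1,147 per year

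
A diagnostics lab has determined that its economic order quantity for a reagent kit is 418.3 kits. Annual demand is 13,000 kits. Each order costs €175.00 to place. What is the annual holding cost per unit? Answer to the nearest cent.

Invert the EOQ relation Q*² = 2DS/H.
From Q* = √(2DS/H): H = 2DS / Q*² = 2 × 13,000 × 175 / 418.3² = 26.0037.

H ≈ €26.00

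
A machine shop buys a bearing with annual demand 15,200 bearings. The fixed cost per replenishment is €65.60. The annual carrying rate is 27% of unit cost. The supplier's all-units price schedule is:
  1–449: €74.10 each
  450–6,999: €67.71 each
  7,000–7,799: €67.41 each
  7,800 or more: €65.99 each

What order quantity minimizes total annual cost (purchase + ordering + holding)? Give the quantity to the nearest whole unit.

Holding cost per unit per year at price C is H = 0.27·C.
For each price level, check whether its EOQ is feasible; otherwise the best quantity at that price is the breakpoint.
EOQ at €74.10 = 315.7 (feasible in tier 1): TC = 15,200×€74.10 + (15,200/315.7)×65.6 + (315.7/2)×0.27×€74.10 = €1,132,636.55.
EOQ at €67.71 = 330.3 < 450, so use break Q=450: TC = 15,200×€67.71 + (15,200/450.0)×65.6 + (450.0/2)×0.27×€67.71 = €1,035,521.20.
EOQ at €67.41 = 331.0 < 7000, so use break Q=7000: TC = 15,200×€67.41 + (15,200/7000.0)×65.6 + (7000.0/2)×0.27×€67.41 = €1,088,476.90.
EOQ at €65.99 = 334.6 < 7800, so use break Q=7800: TC = 15,200×€65.99 + (15,200/7800.0)×65.6 + (7800.0/2)×0.27×€65.99 = €1,072,663.31.
Lowest total cost is €1,035,521.20 at Q = 450.0.

Q* ≈ 450 bearings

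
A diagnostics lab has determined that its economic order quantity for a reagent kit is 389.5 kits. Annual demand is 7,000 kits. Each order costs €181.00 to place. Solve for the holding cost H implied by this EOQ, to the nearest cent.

The basic EOQ model gives Q* = √(2DS/H); rearrange for the unknown.
From Q* = √(2DS/H): H = 2DS / Q*² = 2 × 7,000 × 181 / 389.5² = 16.7029.

H ≈ €16.70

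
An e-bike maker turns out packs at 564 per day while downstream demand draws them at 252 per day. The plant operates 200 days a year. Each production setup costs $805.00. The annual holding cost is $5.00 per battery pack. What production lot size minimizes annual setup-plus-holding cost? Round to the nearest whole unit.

Annual demand D = 252 × 200 = 50,400.
Production build-up factor (1 − d/p) = 1 − 252/564 = 0.5532.
Q* = √(2DS / (H(1 − d/p))) = √(2 × 50,400 × 805 / (5 × 0.5532)).
= √(81,144,000 / 2.766) ≈ 5416.334.

Q* ≈ 5,416 packs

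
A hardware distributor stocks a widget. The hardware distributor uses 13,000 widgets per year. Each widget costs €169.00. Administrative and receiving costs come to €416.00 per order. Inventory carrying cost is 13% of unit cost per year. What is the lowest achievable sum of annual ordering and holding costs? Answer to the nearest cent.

Holding cost H = 0.13 × €169.00 = €21.9700 per unit per year.
EOQ = √(2DS/H) = √(2 × 13,000 × 416 / 21.97) ≈ 701.65.
At the optimum the two cost components are equal, so total cost = 2·(Q*/2)H = Q*·H.
Minimum total = √(2DSH) = √(2 × 13,000 × 416 × 21.97) ≈ 15415.172.

TC* ≈ €15,415.17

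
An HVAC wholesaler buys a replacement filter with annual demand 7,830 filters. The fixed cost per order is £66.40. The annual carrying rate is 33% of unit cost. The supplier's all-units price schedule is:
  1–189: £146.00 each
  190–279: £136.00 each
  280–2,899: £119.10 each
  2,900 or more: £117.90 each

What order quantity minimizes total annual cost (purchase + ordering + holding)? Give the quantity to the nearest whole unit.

Q* ≈ 280 filters

Holding cost per unit per year at price C is H = 0.33·C.
Evaluate total cost at each tier's feasible EOQ or, if the EOQ is below the tier, at the tier's minimum quantity.
EOQ at £146.00 = 146.9 (feasible in tier 1): TC = 7,830×£146.00 + (7,830/146.9)×66.4 + (146.9/2)×0.33×£146.00 = £1,150,258.04.
EOQ at £136.00 = 152.2 < 190, so use break Q=190: TC = 7,830×£136.00 + (7,830/190.0)×66.4 + (190.0/2)×0.33×£136.00 = £1,071,879.98.
EOQ at £119.10 = 162.7 < 280, so use break Q=280: TC = 7,830×£119.10 + (7,830/280.0)×66.4 + (280.0/2)×0.33×£119.10 = £939,912.25.
EOQ at £117.90 = 163.5 < 2900, so use break Q=2900: TC = 7,830×£117.90 + (7,830/2900.0)×66.4 + (2900.0/2)×0.33×£117.90 = £979,751.43.
Lowest total cost is £939,912.25 at Q = 280.0.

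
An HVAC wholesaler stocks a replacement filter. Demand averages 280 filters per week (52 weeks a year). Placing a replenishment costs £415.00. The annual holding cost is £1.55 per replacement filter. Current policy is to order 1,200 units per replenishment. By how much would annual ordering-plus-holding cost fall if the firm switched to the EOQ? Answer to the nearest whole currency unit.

Extra cost ≈ £1,637 per year

Annual demand D = 280 × 52 = 14,560.
EOQ = √(2DS/H) = √(2 × 14,560 × 415 / 1.55) ≈ 2792.25.
Cost at Q* = (D/Q*)S + (Q*/2)H = √(2DSH) ≈ £4,327.98.
Cost at Q = 1,200: (14,560/1,200)×415 + (1,200/2)×1.55 = £5,035.33 + £930.00 = £5,965.33.
Excess = £5,965.33 − £4,327.98 = £1,637.35.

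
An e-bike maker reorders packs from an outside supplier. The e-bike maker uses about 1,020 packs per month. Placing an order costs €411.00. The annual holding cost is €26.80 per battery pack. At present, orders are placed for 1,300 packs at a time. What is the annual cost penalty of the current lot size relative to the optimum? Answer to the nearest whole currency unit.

Extra cost ≈ €4,869 per year

Annual demand D = 1,020 × 12 = 12,240.
EOQ = √(2DS/H) = √(2 × 12,240 × 411 / 26.8) ≈ 612.72.
Cost at Q* = (D/Q*)S + (Q*/2)H = √(2DSH) ≈ €16,420.79.
Cost at Q = 1,300: (12,240/1,300)×411 + (1,300/2)×26.8 = €3,869.72 + €17,420.00 = €21,289.72.
Excess = €21,289.72 − €16,420.79 = €4,868.93.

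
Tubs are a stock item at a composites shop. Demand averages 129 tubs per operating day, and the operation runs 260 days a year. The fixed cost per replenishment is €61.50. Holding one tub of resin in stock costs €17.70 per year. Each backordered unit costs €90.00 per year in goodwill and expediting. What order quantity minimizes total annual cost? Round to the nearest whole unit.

Annual demand D = 129 × 260 = 33,540.
With planned backorders, Q* = √(2DS/H) · √((H+B)/B).
√(2DS/H) = √(2 × 33,540 × 61.5 / 17.7) = 482.778.
√((H+B)/B) = √((17.7+90)/90) = 1.0939.
Q* ≈ 528.122.

Q* ≈ 528 tubs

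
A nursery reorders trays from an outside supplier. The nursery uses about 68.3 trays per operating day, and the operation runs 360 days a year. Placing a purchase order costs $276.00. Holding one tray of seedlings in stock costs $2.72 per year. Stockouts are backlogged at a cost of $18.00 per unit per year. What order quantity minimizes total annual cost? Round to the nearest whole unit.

Q* ≈ 2,397 trays

Annual demand D = 68.3 × 360 = 24,588.
With planned backorders, Q* = √(2DS/H) · √((H+B)/B).
√(2DS/H) = √(2 × 24,588 × 276 / 2.72) = 2233.812.
√((H+B)/B) = √((2.72+18)/18) = 1.0729.
Q* ≈ 2396.654.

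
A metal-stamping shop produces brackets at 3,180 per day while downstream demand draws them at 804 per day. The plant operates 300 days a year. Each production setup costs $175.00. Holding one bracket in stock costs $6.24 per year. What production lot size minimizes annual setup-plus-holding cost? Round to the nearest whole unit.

Annual demand D = 804 × 300 = 241,200.
Production build-up factor (1 − d/p) = 1 − 804/3,180 = 0.7472.
Q* = √(2DS / (H(1 − d/p))) = √(2 × 241,200 × 175 / (6.24 × 0.7472)).
= √(84,420,000 / 4.6623) ≈ 4255.207.

Q* ≈ 4,255 brackets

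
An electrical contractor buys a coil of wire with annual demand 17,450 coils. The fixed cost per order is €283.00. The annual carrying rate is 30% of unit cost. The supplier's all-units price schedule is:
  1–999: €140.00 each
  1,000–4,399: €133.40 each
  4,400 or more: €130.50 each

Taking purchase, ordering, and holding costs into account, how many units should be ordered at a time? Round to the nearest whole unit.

Q* ≈ 1,000 coils

Holding cost per unit per year at price C is H = 0.30·C.
Candidates are each tier's EOQ (if it falls in that tier) and each price-break quantity.
EOQ at €140.00 = 484.9 (feasible in tier 1): TC = 17,450×€140.00 + (17,450/484.9)×283 + (484.9/2)×0.30×€140.00 = €2,463,367.16.
EOQ at €133.40 = 496.8 < 1000, so use break Q=1000: TC = 17,450×€133.40 + (17,450/1000.0)×283 + (1000.0/2)×0.30×€133.40 = €2,352,778.35.
EOQ at €130.50 = 502.3 < 4400, so use break Q=4400: TC = 17,450×€130.50 + (17,450/4400.0)×283 + (4400.0/2)×0.30×€130.50 = €2,364,477.35.
Lowest total cost is €2,352,778.35 at Q = 1000.0.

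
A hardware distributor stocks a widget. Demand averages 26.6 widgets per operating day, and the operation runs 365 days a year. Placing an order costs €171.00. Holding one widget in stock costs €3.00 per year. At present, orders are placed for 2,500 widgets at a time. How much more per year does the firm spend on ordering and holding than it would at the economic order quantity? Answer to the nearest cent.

Annual demand D = 26.6 × 365 = 9,709.
EOQ = √(2DS/H) = √(2 × 9,709 × 171 / 3) ≈ 1052.06.
Cost at Q* = (D/Q*)S + (Q*/2)H = √(2DSH) ≈ €3,156.17.
Cost at Q = 2,500: (9,709/2,500)×171 + (2,500/2)×3 = €664.10 + €3,750.00 = €4,414.10.
Excess = €4,414.10 − €3,156.17 = €1,257.92.

Extra cost ≈ €1,257.92 per year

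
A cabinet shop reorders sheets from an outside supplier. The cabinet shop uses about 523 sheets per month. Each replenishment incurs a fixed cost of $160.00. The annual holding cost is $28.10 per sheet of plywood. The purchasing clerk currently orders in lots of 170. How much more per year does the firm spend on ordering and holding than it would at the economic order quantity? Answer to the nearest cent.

Annual demand D = 523 × 12 = 6,276.
EOQ = √(2DS/H) = √(2 × 6,276 × 160 / 28.1) ≈ 267.34.
Cost at Q* = (D/Q*)S + (Q*/2)H = √(2DSH) ≈ $7,512.24.
Cost at Q = 170: (6,276/170)×160 + (170/2)×28.1 = $5,906.82 + $2,388.50 = $8,295.32.
Excess = $8,295.32 − $7,512.24 = $783.08.

Extra cost ≈ $783.08 per year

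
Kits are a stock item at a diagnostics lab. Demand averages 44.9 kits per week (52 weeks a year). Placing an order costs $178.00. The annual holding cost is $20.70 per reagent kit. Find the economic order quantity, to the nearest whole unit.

Annual demand D = 44.9 × 52 = 2,334.8.
EOQ = √(2DS / H) = √(2 × 2,334.8 × 178 / 20.7).
= √(831,188.8 / 20.7) = √40,154.0483 ≈ 200.385.

Q* ≈ 200 kits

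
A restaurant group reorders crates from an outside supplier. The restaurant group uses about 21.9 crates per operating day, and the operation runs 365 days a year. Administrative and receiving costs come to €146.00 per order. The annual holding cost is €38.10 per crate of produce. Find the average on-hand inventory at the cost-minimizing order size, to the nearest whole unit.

Annual demand D = 21.9 × 365 = 7,993.5.
Q* = √(2DS/H) = √(2 × 7,993.5 × 146 / 38.1) ≈ 247.51.
Average inventory = Q*/2 ≈ 247.51 / 2 = 123.756.

Average inventory ≈ 124 crates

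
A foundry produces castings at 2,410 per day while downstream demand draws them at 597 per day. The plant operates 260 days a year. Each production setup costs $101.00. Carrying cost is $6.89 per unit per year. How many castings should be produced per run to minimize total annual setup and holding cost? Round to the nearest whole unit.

Q* ≈ 2,460 castings

Annual demand D = 597 × 260 = 155,220.
Production build-up factor (1 − d/p) = 1 − 597/2,410 = 0.7523.
Q* = √(2DS / (H(1 − d/p))) = √(2 × 155,220 × 101 / (6.89 × 0.7523)).
= √(31,354,440 / 5.1832) ≈ 2459.515.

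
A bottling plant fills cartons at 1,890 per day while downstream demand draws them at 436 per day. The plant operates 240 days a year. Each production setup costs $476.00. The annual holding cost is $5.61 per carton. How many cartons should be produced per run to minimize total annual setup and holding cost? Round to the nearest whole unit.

Q* ≈ 4,804 cartons

Annual demand D = 436 × 240 = 104,640.
Production build-up factor (1 − d/p) = 1 − 436/1,890 = 0.7693.
Q* = √(2DS / (H(1 − d/p))) = √(2 × 104,640 × 476 / (5.61 × 0.7693)).
= √(99,617,280 / 4.3158) ≈ 4804.350.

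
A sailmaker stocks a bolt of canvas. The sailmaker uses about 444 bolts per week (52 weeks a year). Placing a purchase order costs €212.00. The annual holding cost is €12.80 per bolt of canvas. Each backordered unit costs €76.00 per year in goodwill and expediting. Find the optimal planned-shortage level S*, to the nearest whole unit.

Annual demand D = 444 × 52 = 23,088.
With planned backorders, Q* = √(2DS/H) · √((H+B)/B).
√(2DS/H) = √(2 × 23,088 × 212 / 12.8) = 874.523.
√((H+B)/B) = √((12.8+76)/76) = 1.0809.
Q* ≈ 945.302.
S* = Q* · H/(H+B) = 945.302 × 12.8/88.8 ≈ 136.260.

S* ≈ 136 bolts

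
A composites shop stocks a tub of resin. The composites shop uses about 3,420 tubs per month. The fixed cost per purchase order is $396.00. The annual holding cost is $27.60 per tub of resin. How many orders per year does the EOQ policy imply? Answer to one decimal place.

Annual demand D = 3,420 × 12 = 41,040.
EOQ = √(2DS/H) = √(2 × 41,040 × 396 / 27.6) ≈ 1085.20.
Orders per year = D / Q* = 41,040 / 1085.20 ≈ 37.818.

N ≈ 37.8 orders per year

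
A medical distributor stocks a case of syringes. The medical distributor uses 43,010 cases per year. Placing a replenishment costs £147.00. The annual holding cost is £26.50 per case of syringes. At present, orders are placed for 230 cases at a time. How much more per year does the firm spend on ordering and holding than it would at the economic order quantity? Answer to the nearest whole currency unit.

EOQ = √(2DS/H) = √(2 × 43,010 × 147 / 26.5) ≈ 690.77.
Cost at Q* = (D/Q*)S + (Q*/2)H = √(2DSH) ≈ £18,305.49.
Cost at Q = 230: (43,010/230)×147 + (230/2)×26.5 = £27,489.00 + £3,047.50 = £30,536.50.
Excess = £30,536.50 − £18,305.49 = £12,231.01.

Extra cost ≈ £12,231 per year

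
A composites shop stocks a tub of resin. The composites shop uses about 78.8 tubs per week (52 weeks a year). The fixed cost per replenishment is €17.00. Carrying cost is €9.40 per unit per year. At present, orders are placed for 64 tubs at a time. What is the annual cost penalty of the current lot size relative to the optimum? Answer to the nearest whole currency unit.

Annual demand D = 78.8 × 52 = 4,097.6.
EOQ = √(2DS/H) = √(2 × 4,097.6 × 17 / 9.4) ≈ 121.74.
Cost at Q* = (D/Q*)S + (Q*/2)H = √(2DSH) ≈ €1,144.37.
Cost at Q = 64: (4,097.6/64)×17 + (64/2)×9.4 = €1,088.42 + €300.80 = €1,389.22.
Excess = €1,389.22 − €1,144.37 = €244.85.

Extra cost ≈ €245 per year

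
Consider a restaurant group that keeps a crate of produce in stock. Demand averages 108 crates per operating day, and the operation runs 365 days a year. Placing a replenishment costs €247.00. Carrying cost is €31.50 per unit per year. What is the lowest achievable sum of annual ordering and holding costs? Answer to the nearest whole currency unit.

TC* ≈ €24,767

Annual demand D = 108 × 365 = 39,420.
The optimal lot size = √(2DS/H) = √(2 × 39,420 × 247 / 31.5) ≈ 786.26.
At the optimum the two cost components are equal, so total cost = 2·(Q*/2)H = Q*·H.
Minimum total = √(2DSH) = √(2 × 39,420 × 247 × 31.5) ≈ 24767.209.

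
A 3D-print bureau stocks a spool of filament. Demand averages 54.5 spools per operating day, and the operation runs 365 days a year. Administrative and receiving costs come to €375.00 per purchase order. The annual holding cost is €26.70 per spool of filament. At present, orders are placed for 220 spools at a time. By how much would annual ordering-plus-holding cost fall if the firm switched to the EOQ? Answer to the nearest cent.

Extra cost ≈ €16,886.03 per year

Annual demand D = 54.5 × 365 = 19,892.5.
EOQ = √(2DS/H) = √(2 × 19,892.5 × 375 / 26.7) ≈ 747.51.
Cost at Q* = (D/Q*)S + (Q*/2)H = √(2DSH) ≈ €19,958.64.
Cost at Q = 220: (19,892.5/220)×375 + (220/2)×26.7 = €33,907.67 + €2,937.00 = €36,844.67.
Excess = €36,844.67 − €19,958.64 = €16,886.03.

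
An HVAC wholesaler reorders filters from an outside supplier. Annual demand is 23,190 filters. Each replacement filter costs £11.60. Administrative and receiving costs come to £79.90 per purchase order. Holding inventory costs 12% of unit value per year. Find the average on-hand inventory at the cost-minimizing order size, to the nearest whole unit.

Holding cost H = 0.12 × £11.60 = £1.3920 per unit per year.
The optimal lot size = √(2DS/H) = √(2 × 23,190 × 79.9 / 1.392) ≈ 1631.62.
Average inventory = Q*/2 ≈ 1631.62 / 2 = 815.810.

Average inventory ≈ 816 filters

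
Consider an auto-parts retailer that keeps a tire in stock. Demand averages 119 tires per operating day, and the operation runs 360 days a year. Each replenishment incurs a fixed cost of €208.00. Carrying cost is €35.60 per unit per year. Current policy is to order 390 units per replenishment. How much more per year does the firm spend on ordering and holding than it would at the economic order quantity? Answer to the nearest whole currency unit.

Annual demand D = 119 × 360 = 42,840.
EOQ = √(2DS/H) = √(2 × 42,840 × 208 / 35.6) ≈ 707.53.
Cost at Q* = (D/Q*)S + (Q*/2)H = √(2DSH) ≈ €25,188.16.
Cost at Q = 390: (42,840/390)×208 + (390/2)×35.6 = €22,848.00 + €6,942.00 = €29,790.00.
Excess = €29,790.00 − €25,188.16 = €4,601.84.

Extra cost ≈ €4,602 per year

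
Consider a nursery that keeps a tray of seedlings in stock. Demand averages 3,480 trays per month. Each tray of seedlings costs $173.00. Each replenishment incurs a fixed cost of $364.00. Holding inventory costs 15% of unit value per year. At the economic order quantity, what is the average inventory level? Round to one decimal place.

Average inventory ≈ 541.2 trays

Annual demand D = 3,480 × 12 = 41,760.
Holding cost H = 0.15 × $173.00 = $25.9500 per unit per year.
EOQ = √(2DS/H) = √(2 × 41,760 × 364 / 25.95) ≈ 1082.37.
Average inventory = Q*/2 ≈ 1082.37 / 2 = 541.187.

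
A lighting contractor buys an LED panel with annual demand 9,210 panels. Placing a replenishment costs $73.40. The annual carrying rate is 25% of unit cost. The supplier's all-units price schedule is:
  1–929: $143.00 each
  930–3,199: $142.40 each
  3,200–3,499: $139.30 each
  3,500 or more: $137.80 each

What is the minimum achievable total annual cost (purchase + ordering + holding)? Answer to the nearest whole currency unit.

Holding cost per unit per year at price C is H = 0.25·C.
For each price level, check whether its EOQ is feasible; otherwise the best quantity at that price is the breakpoint.
EOQ at $143.00 = 194.5 (feasible in tier 1): TC = 9,210×$143.00 + (9,210/194.5)×73.4 + (194.5/2)×0.25×$143.00 = $1,323,982.34.
EOQ at $142.40 = 194.9 < 930, so use break Q=930: TC = 9,210×$142.40 + (9,210/930.0)×73.4 + (930.0/2)×0.25×$142.40 = $1,328,784.90.
EOQ at $139.30 = 197.0 < 3200, so use break Q=3200: TC = 9,210×$139.30 + (9,210/3200.0)×73.4 + (3200.0/2)×0.25×$139.30 = $1,338,884.25.
EOQ at $137.80 = 198.1 < 3500, so use break Q=3500: TC = 9,210×$137.80 + (9,210/3500.0)×73.4 + (3500.0/2)×0.25×$137.80 = $1,329,618.65.
Lowest total cost among the candidates is at Q = 194.5.

TC* ≈ $1,323,982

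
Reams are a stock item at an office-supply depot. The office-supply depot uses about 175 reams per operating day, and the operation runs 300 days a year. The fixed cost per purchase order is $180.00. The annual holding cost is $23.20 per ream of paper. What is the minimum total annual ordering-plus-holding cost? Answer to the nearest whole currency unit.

Annual demand D = 175 × 300 = 52,500.
Q* = √(2DS/H) = √(2 × 52,500 × 180 / 23.2) ≈ 902.58.
At the optimum the two cost components are equal, so total cost = 2·(Q*/2)H = Q*·H.
Minimum total = √(2DSH) = √(2 × 52,500 × 180 × 23.2) ≈ 20939.914.

TC* ≈ $20,940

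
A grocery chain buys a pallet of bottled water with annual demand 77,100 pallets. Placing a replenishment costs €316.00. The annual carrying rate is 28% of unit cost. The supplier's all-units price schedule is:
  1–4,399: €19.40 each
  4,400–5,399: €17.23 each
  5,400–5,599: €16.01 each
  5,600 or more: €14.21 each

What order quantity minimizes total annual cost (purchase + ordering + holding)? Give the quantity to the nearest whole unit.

Q* ≈ 5,600 pallets

Holding cost per unit per year at price C is H = 0.28·C.
Candidates are each tier's EOQ (if it falls in that tier) and each price-break quantity.
EOQ at €19.40 = 2995.1 (feasible in tier 1): TC = 77,100×€19.40 + (77,100/2995.1)×316 + (2995.1/2)×0.28×€19.40 = €1,512,009.18.
EOQ at €17.23 = 3178.1 < 4400, so use break Q=4400: TC = 77,100×€17.23 + (77,100/4400.0)×316 + (4400.0/2)×0.28×€17.23 = €1,344,583.86.
EOQ at €16.01 = 3296.9 < 5400, so use break Q=5400: TC = 77,100×€16.01 + (77,100/5400.0)×316 + (5400.0/2)×0.28×€16.01 = €1,250,986.34.
EOQ at €14.21 = 3499.5 < 5600, so use break Q=5600: TC = 77,100×€14.21 + (77,100/5600.0)×316 + (5600.0/2)×0.28×€14.21 = €1,111,082.28.
Lowest total cost is €1,111,082.28 at Q = 5600.0.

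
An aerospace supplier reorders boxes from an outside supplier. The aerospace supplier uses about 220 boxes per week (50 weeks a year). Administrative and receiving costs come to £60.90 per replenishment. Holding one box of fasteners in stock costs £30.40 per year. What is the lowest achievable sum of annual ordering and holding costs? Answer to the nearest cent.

TC* ≈ £6,382.00

Annual demand D = 220 × 50 = 11,000.
The optimal lot size = √(2DS/H) = √(2 × 11,000 × 60.9 / 30.4) ≈ 209.93.
At the optimum the two cost components are equal, so total cost = 2·(Q*/2)H = Q*·H.
Minimum total = √(2DSH) = √(2 × 11,000 × 60.9 × 30.4) ≈ 6382.000.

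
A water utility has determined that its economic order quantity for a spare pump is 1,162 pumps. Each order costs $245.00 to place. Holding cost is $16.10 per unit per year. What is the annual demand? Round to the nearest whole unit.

D ≈ 44,365 pumps per year

Invert the EOQ relation Q*² = 2DS/H.
From Q* = √(2DS/H): D = Q*²H / (2S) = 1,162² × 16.1 / (2 × 245) = 44365.160.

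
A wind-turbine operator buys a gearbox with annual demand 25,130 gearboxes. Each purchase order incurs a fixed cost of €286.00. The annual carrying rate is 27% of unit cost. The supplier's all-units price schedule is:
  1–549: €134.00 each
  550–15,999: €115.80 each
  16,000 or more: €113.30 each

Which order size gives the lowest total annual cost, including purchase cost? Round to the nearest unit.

Holding cost per unit per year at price C is H = 0.27·C.
For each price level, check whether its EOQ is feasible; otherwise the best quantity at that price is the breakpoint.
Tier 1 (€134.00): EOQ = 630.3 exceeds tier's upper bound 549, so this tier is dominated.
EOQ at €115.80 = 678.0 (feasible in tier 2): TC = 25,130×€115.80 + (25,130/678.0)×286 + (678.0/2)×0.27×€115.80 = €2,931,253.73.
EOQ at €113.30 = 685.5 < 16000, so use break Q=16000: TC = 25,130×€113.30 + (25,130/16000.0)×286 + (16000.0/2)×0.27×€113.30 = €3,092,406.20.
Lowest total cost is €2,931,253.73 at Q = 678.0.

Q* ≈ 678 gearboxes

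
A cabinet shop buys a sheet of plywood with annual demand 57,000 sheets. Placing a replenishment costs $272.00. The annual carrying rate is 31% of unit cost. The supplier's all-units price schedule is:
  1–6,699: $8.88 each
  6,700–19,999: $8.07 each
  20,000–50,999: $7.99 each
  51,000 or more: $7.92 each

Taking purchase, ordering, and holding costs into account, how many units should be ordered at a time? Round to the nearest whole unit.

Q* ≈ 6,700 sheets

Holding cost per unit per year at price C is H = 0.31·C.
Evaluate total cost at each tier's feasible EOQ or, if the EOQ is below the tier, at the tier's minimum quantity.
EOQ at $8.88 = 3356.2 (feasible in tier 1): TC = 57,000×$8.88 + (57,000/3356.2)×272 + (3356.2/2)×0.31×$8.88 = $515,398.98.
EOQ at $8.07 = 3520.6 < 6700, so use break Q=6700: TC = 57,000×$8.07 + (57,000/6700.0)×272 + (6700.0/2)×0.31×$8.07 = $470,684.72.
EOQ at $7.99 = 3538.2 < 20000, so use break Q=20000: TC = 57,000×$7.99 + (57,000/20000.0)×272 + (20000.0/2)×0.31×$7.99 = $480,974.20.
EOQ at $7.92 = 3553.8 < 51000, so use break Q=51000: TC = 57,000×$7.92 + (57,000/51000.0)×272 + (51000.0/2)×0.31×$7.92 = $514,351.60.
Lowest total cost is $470,684.72 at Q = 6700.0.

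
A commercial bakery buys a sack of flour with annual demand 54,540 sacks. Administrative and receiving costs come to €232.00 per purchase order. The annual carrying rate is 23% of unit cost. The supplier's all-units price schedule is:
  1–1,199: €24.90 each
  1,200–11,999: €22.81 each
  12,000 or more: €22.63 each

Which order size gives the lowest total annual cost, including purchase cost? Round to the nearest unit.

Holding cost per unit per year at price C is H = 0.23·C.
For each price level, check whether its EOQ is feasible; otherwise the best quantity at that price is the breakpoint.
Tier 1 (€24.90): EOQ = 2102.1 exceeds tier's upper bound 1199, so this tier is dominated.
EOQ at €22.81 = 2196.3 (feasible in tier 2): TC = 54,540×€22.81 + (54,540/2196.3)×232 + (2196.3/2)×0.23×€22.81 = €1,255,579.80.
EOQ at €22.63 = 2205.0 < 12000, so use break Q=12000: TC = 54,540×€22.63 + (54,540/12000.0)×232 + (12000.0/2)×0.23×€22.63 = €1,266,524.04.
Lowest total cost is €1,255,579.80 at Q = 2196.3.

Q* ≈ 2,196 sacks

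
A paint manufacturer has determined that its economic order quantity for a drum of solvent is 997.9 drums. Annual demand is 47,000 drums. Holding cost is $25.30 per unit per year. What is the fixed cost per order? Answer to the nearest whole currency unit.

S ≈ $268

The basic EOQ model gives Q* = √(2DS/H); rearrange for the unknown.
From Q* = √(2DS/H): S = Q*²H / (2D) = 997.9² × 25.3 / (2 × 47,000) = 268.0197.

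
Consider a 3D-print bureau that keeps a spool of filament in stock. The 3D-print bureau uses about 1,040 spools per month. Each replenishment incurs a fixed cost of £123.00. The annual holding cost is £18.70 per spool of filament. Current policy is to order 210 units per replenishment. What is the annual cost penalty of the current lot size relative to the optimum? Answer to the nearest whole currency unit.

Extra cost ≈ £1,696 per year

Annual demand D = 1,040 × 12 = 12,480.
EOQ = √(2DS/H) = √(2 × 12,480 × 123 / 18.7) ≈ 405.19.
Cost at Q* = (D/Q*)S + (Q*/2)H = √(2DSH) ≈ £7,576.97.
Cost at Q = 210: (12,480/210)×123 + (210/2)×18.7 = £7,309.71 + £1,963.50 = £9,273.21.
Excess = £9,273.21 − £7,576.97 = £1,696.24.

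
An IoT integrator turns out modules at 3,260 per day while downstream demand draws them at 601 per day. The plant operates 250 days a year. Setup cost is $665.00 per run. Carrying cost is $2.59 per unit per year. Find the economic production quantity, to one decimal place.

Annual demand D = 601 × 250 = 150,250.
Production build-up factor (1 − d/p) = 1 − 601/3,260 = 0.8156.
Q* = √(2DS / (H(1 − d/p))) = √(2 × 150,250 × 665 / (2.59 × 0.8156)).
= √(199,832,500 / 2.1125) ≈ 9725.967.

Q* ≈ 9,726.0 modules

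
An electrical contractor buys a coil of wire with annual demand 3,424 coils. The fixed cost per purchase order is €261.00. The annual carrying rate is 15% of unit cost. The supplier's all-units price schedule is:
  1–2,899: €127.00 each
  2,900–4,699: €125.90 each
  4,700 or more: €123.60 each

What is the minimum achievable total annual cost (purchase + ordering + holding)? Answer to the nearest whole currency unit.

Holding cost per unit per year at price C is H = 0.15·C.
Evaluate total cost at each tier's feasible EOQ or, if the EOQ is below the tier, at the tier's minimum quantity.
EOQ at €127.00 = 306.3 (feasible in tier 1): TC = 3,424×€127.00 + (3,424/306.3)×261 + (306.3/2)×0.15×€127.00 = €440,683.12.
EOQ at €125.90 = 307.6 < 2900, so use break Q=2900: TC = 3,424×€125.90 + (3,424/2900.0)×261 + (2900.0/2)×0.15×€125.90 = €458,773.01.
EOQ at €123.60 = 310.5 < 4700, so use break Q=4700: TC = 3,424×€123.60 + (3,424/4700.0)×261 + (4700.0/2)×0.15×€123.60 = €466,965.54.
Lowest total cost among the candidates is at Q = 306.3.

TC* ≈ €440,683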